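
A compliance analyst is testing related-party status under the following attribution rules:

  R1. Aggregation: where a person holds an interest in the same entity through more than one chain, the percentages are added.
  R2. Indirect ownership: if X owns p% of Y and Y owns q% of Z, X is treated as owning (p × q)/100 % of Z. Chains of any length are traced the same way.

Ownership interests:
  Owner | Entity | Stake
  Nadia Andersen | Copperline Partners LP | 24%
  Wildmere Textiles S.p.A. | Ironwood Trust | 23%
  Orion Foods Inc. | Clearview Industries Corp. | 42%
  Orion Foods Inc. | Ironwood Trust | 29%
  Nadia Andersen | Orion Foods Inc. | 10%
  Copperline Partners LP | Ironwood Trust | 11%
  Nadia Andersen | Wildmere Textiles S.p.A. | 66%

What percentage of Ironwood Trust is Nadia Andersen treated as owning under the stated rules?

Chain via Copperline Partners LP (R2): 24% × 11% = 2.64% of Ironwood Trust.
Chain via Wildmere Textiles S.p.A. (R2): 66% × 23% = 15.18% of Ironwood Trust.
Chain via Orion Foods Inc. (R2): 10% × 29% = 2.9% of Ironwood Trust.
Aggregating (R1): 2.64% + 15.18% + 2.9% = 20.72%.

20.72%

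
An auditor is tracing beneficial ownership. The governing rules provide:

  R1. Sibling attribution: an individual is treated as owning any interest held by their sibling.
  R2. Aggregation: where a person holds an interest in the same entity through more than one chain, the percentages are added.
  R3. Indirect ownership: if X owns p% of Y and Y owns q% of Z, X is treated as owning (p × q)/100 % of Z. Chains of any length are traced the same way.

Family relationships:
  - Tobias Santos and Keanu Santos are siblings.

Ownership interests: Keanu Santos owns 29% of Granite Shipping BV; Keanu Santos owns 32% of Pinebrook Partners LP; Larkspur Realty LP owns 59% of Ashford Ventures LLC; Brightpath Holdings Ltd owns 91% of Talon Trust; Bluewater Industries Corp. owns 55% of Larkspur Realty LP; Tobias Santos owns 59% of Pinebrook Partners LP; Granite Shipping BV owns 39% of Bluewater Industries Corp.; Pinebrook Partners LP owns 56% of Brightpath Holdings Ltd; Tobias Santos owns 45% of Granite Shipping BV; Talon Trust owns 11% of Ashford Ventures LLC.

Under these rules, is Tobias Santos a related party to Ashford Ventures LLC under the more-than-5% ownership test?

Yes

By sibling attribution (R1), Tobias Santos is treated as also owning Keanu Santos's interest in Pinebrook Partners LP, giving 59% + 32% = 91%.
By sibling attribution (R1), Tobias Santos is treated as also owning Keanu Santos's interest in Granite Shipping BV, giving 45% + 29% = 74%.
Chain via Pinebrook Partners LP → Brightpath Holdings Ltd → Talon Trust (R3): 91% × 56% × 91% × 11% = 5.101096% of Ashford Ventures LLC.
Chain via Granite Shipping BV → Bluewater Industries Corp. → Larkspur Realty LP (R3): 74% × 39% × 55% × 59% = 9.36507% of Ashford Ventures LLC.
Aggregating (R2): 5.101096% + 9.36507% = 14.466166%.
14.466166% exceeds the 5% threshold, so Tobias is a related party to Ashford Ventures LLC.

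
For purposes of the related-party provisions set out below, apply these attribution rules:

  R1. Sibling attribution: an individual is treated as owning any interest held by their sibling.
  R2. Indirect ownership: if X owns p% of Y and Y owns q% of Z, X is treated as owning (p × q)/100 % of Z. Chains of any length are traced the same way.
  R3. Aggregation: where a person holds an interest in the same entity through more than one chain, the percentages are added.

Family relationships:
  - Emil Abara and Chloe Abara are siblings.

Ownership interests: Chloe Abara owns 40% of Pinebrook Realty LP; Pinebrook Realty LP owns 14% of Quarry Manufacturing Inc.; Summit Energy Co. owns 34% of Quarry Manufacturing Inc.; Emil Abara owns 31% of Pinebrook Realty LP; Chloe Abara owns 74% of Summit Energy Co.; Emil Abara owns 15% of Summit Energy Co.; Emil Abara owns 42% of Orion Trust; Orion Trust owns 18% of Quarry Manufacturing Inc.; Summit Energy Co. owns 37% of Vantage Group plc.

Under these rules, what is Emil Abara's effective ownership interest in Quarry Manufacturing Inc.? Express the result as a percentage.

47.76%

By sibling attribution (R1), Emil Abara is treated as also owning Chloe Abara's interest in Summit Energy Co, giving 15% + 74% = 89%.
By sibling attribution (R1), Emil Abara is treated as also owning Chloe Abara's interest in Pinebrook Realty LP, giving 31% + 40% = 71%.
Chain via Orion Trust (R2): 42% × 18% = 7.56% of Quarry Manufacturing Inc.
Chain via Summit Energy Co. (R2): 89% × 34% = 30.26% of Quarry Manufacturing Inc.
Chain via Pinebrook Realty LP (R2): 71% × 14% = 9.94% of Quarry Manufacturing Inc.
Aggregating (R3): 7.56% + 30.26% + 9.94% = 47.76%.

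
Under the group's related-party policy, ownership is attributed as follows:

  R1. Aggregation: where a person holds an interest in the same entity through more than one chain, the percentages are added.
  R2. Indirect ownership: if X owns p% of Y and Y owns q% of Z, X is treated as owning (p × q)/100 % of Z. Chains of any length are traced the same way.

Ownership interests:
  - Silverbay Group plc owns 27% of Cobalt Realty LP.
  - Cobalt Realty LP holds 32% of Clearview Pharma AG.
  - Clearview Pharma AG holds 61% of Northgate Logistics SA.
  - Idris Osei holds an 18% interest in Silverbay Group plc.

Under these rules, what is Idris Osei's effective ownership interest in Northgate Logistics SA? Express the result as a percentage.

0.948672%

Chain via Silverbay Group plc → Cobalt Realty LP → Clearview Pharma AG (R2): 18% × 27% × 32% × 61% = 0.948672% of Northgate Logistics SA.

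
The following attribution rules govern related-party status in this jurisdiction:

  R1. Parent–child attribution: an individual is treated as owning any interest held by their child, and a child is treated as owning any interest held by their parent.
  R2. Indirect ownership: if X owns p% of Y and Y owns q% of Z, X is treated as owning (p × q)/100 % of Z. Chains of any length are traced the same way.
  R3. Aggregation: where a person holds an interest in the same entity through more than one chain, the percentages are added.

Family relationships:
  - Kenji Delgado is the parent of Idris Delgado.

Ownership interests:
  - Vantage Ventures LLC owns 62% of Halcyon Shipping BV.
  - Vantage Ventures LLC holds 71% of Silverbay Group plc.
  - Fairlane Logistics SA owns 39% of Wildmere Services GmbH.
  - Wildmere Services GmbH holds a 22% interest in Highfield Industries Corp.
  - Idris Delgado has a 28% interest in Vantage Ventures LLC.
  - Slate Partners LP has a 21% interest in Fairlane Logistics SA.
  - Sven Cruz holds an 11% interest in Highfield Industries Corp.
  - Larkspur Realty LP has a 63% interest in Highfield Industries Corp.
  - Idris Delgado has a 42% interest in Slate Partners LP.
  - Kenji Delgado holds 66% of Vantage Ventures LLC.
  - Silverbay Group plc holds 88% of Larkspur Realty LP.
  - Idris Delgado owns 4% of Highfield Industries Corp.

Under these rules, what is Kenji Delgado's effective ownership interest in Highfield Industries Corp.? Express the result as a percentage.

By parent–child attribution (R1), Kenji Delgado is treated as also owning Idris Delgado's interest in Vantage Ventures LLC, giving 66% + 28% = 94%.
By parent–child attribution (R1), Kenji Delgado is treated as owning Idris Delgado's 42% interest in Slate Partners LP.
By parent–child attribution (R1), Kenji Delgado is treated as owning Idris Delgado's 4% interest in Highfield Industries Corp.
Chain via Vantage Ventures LLC → Silverbay Group plc → Larkspur Realty LP (R2): 94% × 71% × 88% × 63% = 37.000656% of Highfield Industries Corp.
Chain via Slate Partners LP → Fairlane Logistics SA → Wildmere Services GmbH (R2): 42% × 21% × 39% × 22% = 0.756756% of Highfield Industries Corp.
Direct interest in Highfield Industries Corp: 4%.
Aggregating (R3): 37.000656% + 0.756756% + 4% = 41.757412%.

41.757412%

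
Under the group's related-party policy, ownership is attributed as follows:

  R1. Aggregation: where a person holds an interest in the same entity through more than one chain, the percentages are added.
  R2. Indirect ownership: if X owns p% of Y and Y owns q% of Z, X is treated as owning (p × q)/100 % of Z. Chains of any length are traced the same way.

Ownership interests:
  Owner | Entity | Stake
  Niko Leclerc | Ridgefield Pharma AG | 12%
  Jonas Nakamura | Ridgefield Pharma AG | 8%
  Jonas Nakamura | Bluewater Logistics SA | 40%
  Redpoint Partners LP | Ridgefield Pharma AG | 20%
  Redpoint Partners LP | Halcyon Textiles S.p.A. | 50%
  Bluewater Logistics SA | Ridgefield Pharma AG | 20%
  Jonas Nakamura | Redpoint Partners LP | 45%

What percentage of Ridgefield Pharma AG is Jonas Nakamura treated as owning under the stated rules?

Chain via Bluewater Logistics SA (R2): 40% × 20% = 8% of Ridgefield Pharma AG.
Chain via Redpoint Partners LP (R2): 45% × 20% = 9% of Ridgefield Pharma AG.
Direct interest in Ridgefield Pharma AG: 8%.
Aggregating (R1): 8% + 9% + 8% = 25%.

25%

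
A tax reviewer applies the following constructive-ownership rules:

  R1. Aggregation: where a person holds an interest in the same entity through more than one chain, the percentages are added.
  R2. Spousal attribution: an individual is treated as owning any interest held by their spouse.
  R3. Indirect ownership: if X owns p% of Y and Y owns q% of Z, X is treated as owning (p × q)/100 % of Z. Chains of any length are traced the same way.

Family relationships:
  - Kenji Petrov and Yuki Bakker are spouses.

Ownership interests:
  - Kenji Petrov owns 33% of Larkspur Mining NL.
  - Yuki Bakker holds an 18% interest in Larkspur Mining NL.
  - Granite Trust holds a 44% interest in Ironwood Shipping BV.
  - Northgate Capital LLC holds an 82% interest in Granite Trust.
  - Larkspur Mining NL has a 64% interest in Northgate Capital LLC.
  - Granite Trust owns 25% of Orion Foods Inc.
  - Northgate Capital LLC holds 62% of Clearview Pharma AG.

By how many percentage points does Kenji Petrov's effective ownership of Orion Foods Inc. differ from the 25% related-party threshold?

By spousal attribution (R2), Kenji Petrov is treated as also owning Yuki Bakker's interest in Larkspur Mining NL, giving 33% + 18% = 51%.
Chain via Larkspur Mining NL → Northgate Capital LLC → Granite Trust (R3): 51% × 64% × 82% × 25% = 6.6912% of Orion Foods Inc.
6.6912% falls short of the 25% threshold by 18.3088 percentage points.

18.3088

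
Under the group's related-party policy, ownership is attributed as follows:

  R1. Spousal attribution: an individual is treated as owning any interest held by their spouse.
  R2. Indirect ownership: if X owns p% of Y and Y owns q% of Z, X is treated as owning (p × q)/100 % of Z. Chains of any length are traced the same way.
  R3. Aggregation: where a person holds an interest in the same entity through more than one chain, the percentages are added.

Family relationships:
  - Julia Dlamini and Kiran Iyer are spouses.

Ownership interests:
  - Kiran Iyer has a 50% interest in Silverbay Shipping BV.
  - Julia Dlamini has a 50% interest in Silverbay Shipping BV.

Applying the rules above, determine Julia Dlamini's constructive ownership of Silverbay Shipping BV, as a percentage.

By spousal attribution (R1), Julia Dlamini is treated as also owning Kiran Iyer's interest in Silverbay Shipping BV, giving 50% + 50% = 100%.
Direct interest in Silverbay Shipping BV: 100%.

100%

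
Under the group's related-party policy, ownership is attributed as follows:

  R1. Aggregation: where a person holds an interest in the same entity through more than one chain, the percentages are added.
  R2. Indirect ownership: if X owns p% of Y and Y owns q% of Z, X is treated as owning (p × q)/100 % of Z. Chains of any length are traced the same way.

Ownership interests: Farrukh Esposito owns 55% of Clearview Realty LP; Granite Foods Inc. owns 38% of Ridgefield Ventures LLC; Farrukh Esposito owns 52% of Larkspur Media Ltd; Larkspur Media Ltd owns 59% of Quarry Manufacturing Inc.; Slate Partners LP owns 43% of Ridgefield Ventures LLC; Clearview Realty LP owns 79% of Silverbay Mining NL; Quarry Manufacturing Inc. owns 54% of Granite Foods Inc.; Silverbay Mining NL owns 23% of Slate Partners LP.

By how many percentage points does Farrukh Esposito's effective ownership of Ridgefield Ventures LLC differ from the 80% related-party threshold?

Chain via Larkspur Media Ltd → Quarry Manufacturing Inc. → Granite Foods Inc. (R2): 52% × 59% × 54% × 38% = 6.295536% of Ridgefield Ventures LLC.
Chain via Clearview Realty LP → Silverbay Mining NL → Slate Partners LP (R2): 55% × 79% × 23% × 43% = 4.297205% of Ridgefield Ventures LLC.
Aggregating (R1): 6.295536% + 4.297205% = 10.592741%.
10.592741% falls short of the 80% threshold by 69.407259 percentage points.

69.407259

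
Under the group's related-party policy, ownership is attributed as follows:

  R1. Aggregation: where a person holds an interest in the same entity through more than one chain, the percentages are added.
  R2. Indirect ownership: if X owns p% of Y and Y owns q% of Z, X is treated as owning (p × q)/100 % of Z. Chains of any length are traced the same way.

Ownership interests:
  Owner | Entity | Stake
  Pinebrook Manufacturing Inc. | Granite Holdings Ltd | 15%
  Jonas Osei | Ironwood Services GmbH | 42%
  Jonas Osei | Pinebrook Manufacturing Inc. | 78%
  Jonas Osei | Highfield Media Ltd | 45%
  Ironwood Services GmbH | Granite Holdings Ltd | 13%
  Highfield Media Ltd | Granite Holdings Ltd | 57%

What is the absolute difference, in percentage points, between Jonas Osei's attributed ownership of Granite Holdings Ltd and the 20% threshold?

22.81

Chain via Highfield Media Ltd (R2): 45% × 57% = 25.65% of Granite Holdings Ltd.
Chain via Ironwood Services GmbH (R2): 42% × 13% = 5.46% of Granite Holdings Ltd.
Chain via Pinebrook Manufacturing Inc. (R2): 78% × 15% = 11.7% of Granite Holdings Ltd.
Aggregating (R1): 25.65% + 5.46% + 11.7% = 42.81%.
42.81% exceeds the 20% threshold by 22.81 percentage points.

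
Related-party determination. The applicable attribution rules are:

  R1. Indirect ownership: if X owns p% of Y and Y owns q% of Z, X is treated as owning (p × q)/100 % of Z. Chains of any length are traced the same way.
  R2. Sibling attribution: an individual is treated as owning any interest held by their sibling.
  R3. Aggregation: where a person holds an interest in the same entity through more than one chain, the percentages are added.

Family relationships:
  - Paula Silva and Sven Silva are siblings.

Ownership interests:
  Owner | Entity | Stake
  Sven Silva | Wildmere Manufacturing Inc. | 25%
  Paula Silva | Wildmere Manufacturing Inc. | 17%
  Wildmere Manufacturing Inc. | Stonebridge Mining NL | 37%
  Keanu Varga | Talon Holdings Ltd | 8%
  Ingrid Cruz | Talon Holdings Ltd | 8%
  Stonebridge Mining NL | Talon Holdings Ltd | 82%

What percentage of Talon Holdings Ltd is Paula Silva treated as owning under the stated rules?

By sibling attribution (R2), Paula Silva is treated as also owning Sven Silva's interest in Wildmere Manufacturing Inc, giving 17% + 25% = 42%.
Chain via Wildmere Manufacturing Inc. → Stonebridge Mining NL (R1): 42% × 37% × 82% = 12.7428% of Talon Holdings Ltd.

12.7428%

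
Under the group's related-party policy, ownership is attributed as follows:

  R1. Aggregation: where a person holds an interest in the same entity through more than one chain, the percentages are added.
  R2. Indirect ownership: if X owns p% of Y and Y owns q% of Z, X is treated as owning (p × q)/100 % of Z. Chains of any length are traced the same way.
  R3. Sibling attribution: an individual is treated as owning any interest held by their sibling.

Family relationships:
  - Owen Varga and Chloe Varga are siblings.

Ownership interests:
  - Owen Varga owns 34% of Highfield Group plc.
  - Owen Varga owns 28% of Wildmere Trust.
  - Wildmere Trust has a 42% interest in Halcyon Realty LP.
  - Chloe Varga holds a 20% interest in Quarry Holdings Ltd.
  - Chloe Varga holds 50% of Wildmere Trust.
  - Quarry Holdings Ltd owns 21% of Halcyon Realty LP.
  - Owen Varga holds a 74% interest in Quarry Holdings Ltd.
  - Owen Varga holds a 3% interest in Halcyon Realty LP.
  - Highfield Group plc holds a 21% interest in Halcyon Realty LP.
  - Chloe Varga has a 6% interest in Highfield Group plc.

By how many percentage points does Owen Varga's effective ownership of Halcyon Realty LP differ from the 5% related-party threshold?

By sibling attribution (R3), Owen Varga is treated as also owning Chloe Varga's interest in Wildmere Trust, giving 28% + 50% = 78%.
By sibling attribution (R3), Owen Varga is treated as also owning Chloe Varga's interest in Highfield Group plc, giving 34% + 6% = 40%.
By sibling attribution (R3), Owen Varga is treated as also owning Chloe Varga's interest in Quarry Holdings Ltd, giving 74% + 20% = 94%.
Chain via Wildmere Trust (R2): 78% × 42% = 32.76% of Halcyon Realty LP.
Chain via Highfield Group plc (R2): 40% × 21% = 8.4% of Halcyon Realty LP.
Chain via Quarry Holdings Ltd (R2): 94% × 21% = 19.74% of Halcyon Realty LP.
Direct interest in Halcyon Realty LP: 3%.
Aggregating (R1): 32.76% + 8.4% + 19.74% + 3% = 63.9%.
63.9% exceeds the 5% threshold by 58.9 percentage points.

58.9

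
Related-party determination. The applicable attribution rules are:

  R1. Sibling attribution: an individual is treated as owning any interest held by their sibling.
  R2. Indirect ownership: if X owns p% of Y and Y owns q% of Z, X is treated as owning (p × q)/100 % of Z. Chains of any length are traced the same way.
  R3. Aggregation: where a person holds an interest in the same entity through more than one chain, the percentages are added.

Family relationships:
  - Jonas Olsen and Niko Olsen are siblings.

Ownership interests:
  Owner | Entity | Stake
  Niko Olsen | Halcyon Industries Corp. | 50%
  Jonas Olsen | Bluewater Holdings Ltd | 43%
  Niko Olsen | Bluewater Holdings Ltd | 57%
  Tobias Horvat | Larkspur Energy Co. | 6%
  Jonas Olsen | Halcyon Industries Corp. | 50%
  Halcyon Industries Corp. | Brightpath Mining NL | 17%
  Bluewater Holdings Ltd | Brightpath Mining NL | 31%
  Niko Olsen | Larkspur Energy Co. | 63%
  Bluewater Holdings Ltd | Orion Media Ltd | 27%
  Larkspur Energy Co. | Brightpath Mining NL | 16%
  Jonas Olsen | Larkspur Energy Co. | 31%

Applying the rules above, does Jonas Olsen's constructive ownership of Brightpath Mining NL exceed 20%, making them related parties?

Yes

By sibling attribution (R1), Jonas Olsen is treated as also owning Niko Olsen's interest in Halcyon Industries Corp, giving 50% + 50% = 100%.
By sibling attribution (R1), Jonas Olsen is treated as also owning Niko Olsen's interest in Larkspur Energy Co, giving 31% + 63% = 94%.
By sibling attribution (R1), Jonas Olsen is treated as also owning Niko Olsen's interest in Bluewater Holdings Ltd, giving 43% + 57% = 100%.
Chain via Halcyon Industries Corp. (R2): 100% × 17% = 17% of Brightpath Mining NL.
Chain via Larkspur Energy Co. (R2): 94% × 16% = 15.04% of Brightpath Mining NL.
Chain via Bluewater Holdings Ltd (R2): 100% × 31% = 31% of Brightpath Mining NL.
Aggregating (R3): 17% + 15.04% + 31% = 63.04%.
63.04% exceeds the 20% threshold, so Jonas is a related party to Brightpath Mining NL.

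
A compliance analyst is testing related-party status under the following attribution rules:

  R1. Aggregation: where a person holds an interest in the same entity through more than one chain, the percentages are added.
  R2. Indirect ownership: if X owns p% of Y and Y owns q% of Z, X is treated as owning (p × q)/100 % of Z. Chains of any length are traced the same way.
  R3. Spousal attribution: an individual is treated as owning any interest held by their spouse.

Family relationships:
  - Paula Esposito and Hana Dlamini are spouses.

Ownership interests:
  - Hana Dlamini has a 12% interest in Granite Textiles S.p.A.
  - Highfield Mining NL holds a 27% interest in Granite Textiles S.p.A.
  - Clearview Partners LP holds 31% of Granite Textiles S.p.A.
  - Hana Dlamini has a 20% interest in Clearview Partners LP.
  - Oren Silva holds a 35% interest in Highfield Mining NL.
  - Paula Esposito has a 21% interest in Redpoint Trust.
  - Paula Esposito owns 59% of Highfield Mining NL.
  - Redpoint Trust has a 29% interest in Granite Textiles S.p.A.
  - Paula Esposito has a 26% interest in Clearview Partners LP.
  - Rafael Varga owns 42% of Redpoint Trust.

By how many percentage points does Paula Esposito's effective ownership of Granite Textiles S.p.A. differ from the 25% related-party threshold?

23.28

By spousal attribution (R3), Paula Esposito is treated as also owning Hana Dlamini's interest in Clearview Partners LP, giving 26% + 20% = 46%.
By spousal attribution (R3), Paula Esposito is treated as owning Hana Dlamini's 12% interest in Granite Textiles S.p.A.
Chain via Highfield Mining NL (R2): 59% × 27% = 15.93% of Granite Textiles S.p.A.
Chain via Redpoint Trust (R2): 21% × 29% = 6.09% of Granite Textiles S.p.A.
Chain via Clearview Partners LP (R2): 46% × 31% = 14.26% of Granite Textiles S.p.A.
Direct interest in Granite Textiles S.p.A: 12%.
Aggregating (R1): 15.93% + 6.09% + 14.26% + 12% = 48.28%.
48.28% exceeds the 25% threshold by 23.28 percentage points.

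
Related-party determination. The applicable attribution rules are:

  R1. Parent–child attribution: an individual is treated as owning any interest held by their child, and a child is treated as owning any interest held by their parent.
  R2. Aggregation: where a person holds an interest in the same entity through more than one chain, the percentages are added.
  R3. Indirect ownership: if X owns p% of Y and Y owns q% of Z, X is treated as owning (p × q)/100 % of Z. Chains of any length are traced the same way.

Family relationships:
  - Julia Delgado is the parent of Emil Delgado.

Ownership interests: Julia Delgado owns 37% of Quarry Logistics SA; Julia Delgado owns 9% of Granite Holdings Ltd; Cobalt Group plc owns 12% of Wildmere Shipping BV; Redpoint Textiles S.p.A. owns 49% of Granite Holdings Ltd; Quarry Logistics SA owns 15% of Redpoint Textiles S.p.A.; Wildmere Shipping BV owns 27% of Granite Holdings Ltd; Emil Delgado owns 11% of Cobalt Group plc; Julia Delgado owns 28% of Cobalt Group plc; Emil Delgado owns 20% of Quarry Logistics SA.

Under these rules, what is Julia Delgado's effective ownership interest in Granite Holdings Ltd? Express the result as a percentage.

14.4531%

By parent–child attribution (R1), Julia Delgado is treated as also owning Emil Delgado's interest in Cobalt Group plc, giving 28% + 11% = 39%.
By parent–child attribution (R1), Julia Delgado is treated as also owning Emil Delgado's interest in Quarry Logistics SA, giving 37% + 20% = 57%.
Chain via Cobalt Group plc → Wildmere Shipping BV (R3): 39% × 12% × 27% = 1.2636% of Granite Holdings Ltd.
Chain via Quarry Logistics SA → Redpoint Textiles S.p.A. (R3): 57% × 15% × 49% = 4.1895% of Granite Holdings Ltd.
Direct interest in Granite Holdings Ltd: 9%.
Aggregating (R2): 1.2636% + 4.1895% + 9% = 14.4531%.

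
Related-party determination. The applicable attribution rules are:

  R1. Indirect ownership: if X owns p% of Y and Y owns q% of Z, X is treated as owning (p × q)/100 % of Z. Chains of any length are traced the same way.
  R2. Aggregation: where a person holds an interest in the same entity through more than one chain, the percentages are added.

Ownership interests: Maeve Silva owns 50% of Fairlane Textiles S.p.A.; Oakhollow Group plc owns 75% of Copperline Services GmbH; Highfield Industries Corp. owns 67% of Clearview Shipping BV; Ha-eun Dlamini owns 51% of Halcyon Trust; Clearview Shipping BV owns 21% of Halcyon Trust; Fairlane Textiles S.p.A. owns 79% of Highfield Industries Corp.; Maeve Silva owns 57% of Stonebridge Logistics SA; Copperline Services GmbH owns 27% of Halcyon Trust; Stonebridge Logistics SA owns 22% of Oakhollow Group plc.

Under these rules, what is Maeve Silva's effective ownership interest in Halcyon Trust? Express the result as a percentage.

Chain via Stonebridge Logistics SA → Oakhollow Group plc → Copperline Services GmbH (R1): 57% × 22% × 75% × 27% = 2.53935% of Halcyon Trust.
Chain via Fairlane Textiles S.p.A. → Highfield Industries Corp. → Clearview Shipping BV (R1): 50% × 79% × 67% × 21% = 5.55765% of Halcyon Trust.
Aggregating (R2): 2.53935% + 5.55765% = 8.097%.

8.097%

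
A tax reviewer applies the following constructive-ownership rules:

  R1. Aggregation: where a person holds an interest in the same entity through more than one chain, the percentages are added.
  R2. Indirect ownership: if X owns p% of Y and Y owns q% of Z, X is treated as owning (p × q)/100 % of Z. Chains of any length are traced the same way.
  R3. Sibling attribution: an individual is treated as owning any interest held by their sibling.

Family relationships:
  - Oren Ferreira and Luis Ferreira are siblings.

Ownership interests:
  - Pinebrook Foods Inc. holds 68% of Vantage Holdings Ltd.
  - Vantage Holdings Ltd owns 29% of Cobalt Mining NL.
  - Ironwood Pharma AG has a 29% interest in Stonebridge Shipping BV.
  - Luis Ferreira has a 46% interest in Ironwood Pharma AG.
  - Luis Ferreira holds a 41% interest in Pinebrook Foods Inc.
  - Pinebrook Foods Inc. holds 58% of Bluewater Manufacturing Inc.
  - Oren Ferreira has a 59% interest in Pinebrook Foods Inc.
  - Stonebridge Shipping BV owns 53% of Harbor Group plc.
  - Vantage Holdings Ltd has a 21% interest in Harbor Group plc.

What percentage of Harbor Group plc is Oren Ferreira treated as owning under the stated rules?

By sibling attribution (R3), Oren Ferreira is treated as also owning Luis Ferreira's interest in Pinebrook Foods Inc, giving 59% + 41% = 100%.
By sibling attribution (R3), Oren Ferreira is treated as owning Luis Ferreira's 46% interest in Ironwood Pharma AG.
Chain via Pinebrook Foods Inc. → Vantage Holdings Ltd (R2): 100% × 68% × 21% = 14.28% of Harbor Group plc.
Chain via Ironwood Pharma AG → Stonebridge Shipping BV (R2): 46% × 29% × 53% = 7.0702% of Harbor Group plc.
Aggregating (R1): 14.28% + 7.0702% = 21.3502%.

21.3502%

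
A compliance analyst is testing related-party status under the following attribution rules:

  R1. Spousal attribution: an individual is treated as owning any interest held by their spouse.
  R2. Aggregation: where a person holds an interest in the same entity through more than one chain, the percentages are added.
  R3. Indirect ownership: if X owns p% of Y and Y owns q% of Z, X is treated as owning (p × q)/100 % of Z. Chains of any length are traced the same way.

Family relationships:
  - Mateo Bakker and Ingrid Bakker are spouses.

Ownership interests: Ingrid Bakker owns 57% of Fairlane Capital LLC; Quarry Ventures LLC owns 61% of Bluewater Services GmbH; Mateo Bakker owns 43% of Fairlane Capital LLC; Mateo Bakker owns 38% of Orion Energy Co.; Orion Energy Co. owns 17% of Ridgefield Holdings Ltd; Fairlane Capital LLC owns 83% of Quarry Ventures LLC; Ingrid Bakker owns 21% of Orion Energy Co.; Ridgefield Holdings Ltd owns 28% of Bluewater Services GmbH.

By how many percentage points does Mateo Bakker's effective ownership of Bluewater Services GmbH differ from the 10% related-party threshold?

By spousal attribution (R1), Mateo Bakker is treated as also owning Ingrid Bakker's interest in Orion Energy Co, giving 38% + 21% = 59%.
By spousal attribution (R1), Mateo Bakker is treated as also owning Ingrid Bakker's interest in Fairlane Capital LLC, giving 43% + 57% = 100%.
Chain via Orion Energy Co. → Ridgefield Holdings Ltd (R3): 59% × 17% × 28% = 2.8084% of Bluewater Services GmbH.
Chain via Fairlane Capital LLC → Quarry Ventures LLC (R3): 100% × 83% × 61% = 50.63% of Bluewater Services GmbH.
Aggregating (R2): 2.8084% + 50.63% = 53.4384%.
53.4384% exceeds the 10% threshold by 43.4384 percentage points.

43.4384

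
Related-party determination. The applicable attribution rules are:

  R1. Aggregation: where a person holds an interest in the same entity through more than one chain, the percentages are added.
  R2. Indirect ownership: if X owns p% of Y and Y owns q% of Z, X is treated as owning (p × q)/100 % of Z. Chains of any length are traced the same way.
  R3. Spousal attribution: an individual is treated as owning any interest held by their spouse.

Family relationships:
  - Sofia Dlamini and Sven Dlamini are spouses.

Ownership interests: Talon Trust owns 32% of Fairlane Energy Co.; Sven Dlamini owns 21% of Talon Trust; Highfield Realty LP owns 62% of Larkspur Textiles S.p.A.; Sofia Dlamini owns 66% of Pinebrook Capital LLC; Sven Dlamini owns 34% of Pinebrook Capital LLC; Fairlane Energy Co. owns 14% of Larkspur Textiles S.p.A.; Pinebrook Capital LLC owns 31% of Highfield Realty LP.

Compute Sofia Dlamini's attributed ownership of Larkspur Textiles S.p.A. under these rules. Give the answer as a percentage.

20.1608%

By spousal attribution (R3), Sofia Dlamini is treated as also owning Sven Dlamini's interest in Pinebrook Capital LLC, giving 66% + 34% = 100%.
By spousal attribution (R3), Sofia Dlamini is treated as owning Sven Dlamini's 21% interest in Talon Trust.
Chain via Pinebrook Capital LLC → Highfield Realty LP (R2): 100% × 31% × 62% = 19.22% of Larkspur Textiles S.p.A.
Chain via Talon Trust → Fairlane Energy Co. (R2): 21% × 32% × 14% = 0.9408% of Larkspur Textiles S.p.A.
Aggregating (R1): 19.22% + 0.9408% = 20.1608%.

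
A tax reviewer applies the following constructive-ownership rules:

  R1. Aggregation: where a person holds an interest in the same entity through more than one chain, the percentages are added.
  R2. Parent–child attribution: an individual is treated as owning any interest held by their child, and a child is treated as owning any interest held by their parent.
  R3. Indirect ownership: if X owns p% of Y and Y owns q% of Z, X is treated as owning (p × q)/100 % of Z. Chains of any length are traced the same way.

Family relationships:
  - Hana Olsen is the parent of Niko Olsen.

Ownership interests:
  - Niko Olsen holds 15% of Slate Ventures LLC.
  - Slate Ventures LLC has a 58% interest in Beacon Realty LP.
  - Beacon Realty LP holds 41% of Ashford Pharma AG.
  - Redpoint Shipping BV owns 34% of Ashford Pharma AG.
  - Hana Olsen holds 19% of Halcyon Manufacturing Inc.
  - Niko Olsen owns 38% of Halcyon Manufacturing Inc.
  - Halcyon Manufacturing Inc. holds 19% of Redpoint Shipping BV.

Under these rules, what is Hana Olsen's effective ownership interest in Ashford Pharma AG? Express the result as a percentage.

By parent–child attribution (R2), Hana Olsen is treated as also owning Niko Olsen's interest in Halcyon Manufacturing Inc, giving 19% + 38% = 57%.
By parent–child attribution (R2), Hana Olsen is treated as owning Niko Olsen's 15% interest in Slate Ventures LLC.
Chain via Halcyon Manufacturing Inc. → Redpoint Shipping BV (R3): 57% × 19% × 34% = 3.6822% of Ashford Pharma AG.
Chain via Slate Ventures LLC → Beacon Realty LP (R3): 15% × 58% × 41% = 3.567% of Ashford Pharma AG.
Aggregating (R1): 3.6822% + 3.567% = 7.2492%.

7.2492%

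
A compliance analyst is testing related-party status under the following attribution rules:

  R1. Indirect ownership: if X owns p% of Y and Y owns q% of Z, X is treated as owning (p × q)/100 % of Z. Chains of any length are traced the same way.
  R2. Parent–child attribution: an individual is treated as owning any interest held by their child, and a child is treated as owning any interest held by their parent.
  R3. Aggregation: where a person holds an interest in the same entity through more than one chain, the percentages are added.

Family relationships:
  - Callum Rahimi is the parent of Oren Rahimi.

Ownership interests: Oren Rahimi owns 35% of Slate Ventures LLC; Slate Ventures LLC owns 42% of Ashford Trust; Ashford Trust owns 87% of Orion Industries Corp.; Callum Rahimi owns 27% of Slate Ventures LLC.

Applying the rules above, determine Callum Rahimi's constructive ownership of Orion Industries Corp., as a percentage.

By parent–child attribution (R2), Callum Rahimi is treated as also owning Oren Rahimi's interest in Slate Ventures LLC, giving 27% + 35% = 62%.
Chain via Slate Ventures LLC → Ashford Trust (R1): 62% × 42% × 87% = 22.6548% of Orion Industries Corp.

22.6548%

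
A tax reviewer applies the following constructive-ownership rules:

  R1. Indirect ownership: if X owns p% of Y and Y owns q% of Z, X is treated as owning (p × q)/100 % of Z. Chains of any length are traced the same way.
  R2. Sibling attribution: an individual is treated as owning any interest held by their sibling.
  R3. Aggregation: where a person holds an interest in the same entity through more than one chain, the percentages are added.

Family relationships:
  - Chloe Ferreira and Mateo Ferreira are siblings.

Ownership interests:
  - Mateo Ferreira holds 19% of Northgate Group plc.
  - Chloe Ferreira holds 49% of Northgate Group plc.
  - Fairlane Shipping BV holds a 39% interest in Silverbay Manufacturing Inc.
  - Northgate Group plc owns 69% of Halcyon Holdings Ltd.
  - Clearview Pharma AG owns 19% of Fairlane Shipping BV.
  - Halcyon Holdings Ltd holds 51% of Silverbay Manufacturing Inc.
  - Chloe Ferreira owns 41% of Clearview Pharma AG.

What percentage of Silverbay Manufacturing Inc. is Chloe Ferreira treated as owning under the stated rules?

26.9673%

By sibling attribution (R2), Chloe Ferreira is treated as also owning Mateo Ferreira's interest in Northgate Group plc, giving 49% + 19% = 68%.
Chain via Northgate Group plc → Halcyon Holdings Ltd (R1): 68% × 69% × 51% = 23.9292% of Silverbay Manufacturing Inc.
Chain via Clearview Pharma AG → Fairlane Shipping BV (R1): 41% × 19% × 39% = 3.0381% of Silverbay Manufacturing Inc.
Aggregating (R3): 23.9292% + 3.0381% = 26.9673%.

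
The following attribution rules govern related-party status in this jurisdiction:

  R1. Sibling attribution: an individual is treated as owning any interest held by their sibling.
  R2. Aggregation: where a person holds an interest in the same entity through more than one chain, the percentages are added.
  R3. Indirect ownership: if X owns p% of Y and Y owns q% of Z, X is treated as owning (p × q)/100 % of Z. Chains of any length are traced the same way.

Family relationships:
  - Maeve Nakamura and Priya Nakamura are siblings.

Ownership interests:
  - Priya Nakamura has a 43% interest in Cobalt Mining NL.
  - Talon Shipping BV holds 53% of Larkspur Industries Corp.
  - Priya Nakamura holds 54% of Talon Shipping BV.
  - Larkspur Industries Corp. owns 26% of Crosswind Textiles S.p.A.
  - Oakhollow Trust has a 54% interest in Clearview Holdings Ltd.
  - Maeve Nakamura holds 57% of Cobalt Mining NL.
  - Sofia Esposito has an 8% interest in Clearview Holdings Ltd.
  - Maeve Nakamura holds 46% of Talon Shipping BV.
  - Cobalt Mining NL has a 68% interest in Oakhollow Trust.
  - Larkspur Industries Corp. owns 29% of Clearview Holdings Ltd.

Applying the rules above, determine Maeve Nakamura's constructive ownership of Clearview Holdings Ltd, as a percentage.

52.09%

By sibling attribution (R1), Maeve Nakamura is treated as also owning Priya Nakamura's interest in Talon Shipping BV, giving 46% + 54% = 100%.
By sibling attribution (R1), Maeve Nakamura is treated as also owning Priya Nakamura's interest in Cobalt Mining NL, giving 57% + 43% = 100%.
Chain via Talon Shipping BV → Larkspur Industries Corp. (R3): 100% × 53% × 29% = 15.37% of Clearview Holdings Ltd.
Chain via Cobalt Mining NL → Oakhollow Trust (R3): 100% × 68% × 54% = 36.72% of Clearview Holdings Ltd.
Aggregating (R2): 15.37% + 36.72% = 52.09%.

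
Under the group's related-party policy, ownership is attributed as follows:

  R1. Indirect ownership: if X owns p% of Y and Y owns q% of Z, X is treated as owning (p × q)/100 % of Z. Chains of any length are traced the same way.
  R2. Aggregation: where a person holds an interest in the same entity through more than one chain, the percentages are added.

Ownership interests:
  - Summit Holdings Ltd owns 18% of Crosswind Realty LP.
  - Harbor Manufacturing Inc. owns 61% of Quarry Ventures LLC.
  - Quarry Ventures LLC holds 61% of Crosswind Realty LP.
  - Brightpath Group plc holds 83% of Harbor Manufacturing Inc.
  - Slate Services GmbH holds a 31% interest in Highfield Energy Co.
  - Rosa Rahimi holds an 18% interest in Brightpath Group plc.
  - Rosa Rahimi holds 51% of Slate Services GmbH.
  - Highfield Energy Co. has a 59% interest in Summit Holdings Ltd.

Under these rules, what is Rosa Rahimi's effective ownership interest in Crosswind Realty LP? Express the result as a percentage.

Chain via Slate Services GmbH → Highfield Energy Co. → Summit Holdings Ltd (R1): 51% × 31% × 59% × 18% = 1.679022% of Crosswind Realty LP.
Chain via Brightpath Group plc → Harbor Manufacturing Inc. → Quarry Ventures LLC (R1): 18% × 83% × 61% × 61% = 5.559174% of Crosswind Realty LP.
Aggregating (R2): 1.679022% + 5.559174% = 7.238196%.

7.238196%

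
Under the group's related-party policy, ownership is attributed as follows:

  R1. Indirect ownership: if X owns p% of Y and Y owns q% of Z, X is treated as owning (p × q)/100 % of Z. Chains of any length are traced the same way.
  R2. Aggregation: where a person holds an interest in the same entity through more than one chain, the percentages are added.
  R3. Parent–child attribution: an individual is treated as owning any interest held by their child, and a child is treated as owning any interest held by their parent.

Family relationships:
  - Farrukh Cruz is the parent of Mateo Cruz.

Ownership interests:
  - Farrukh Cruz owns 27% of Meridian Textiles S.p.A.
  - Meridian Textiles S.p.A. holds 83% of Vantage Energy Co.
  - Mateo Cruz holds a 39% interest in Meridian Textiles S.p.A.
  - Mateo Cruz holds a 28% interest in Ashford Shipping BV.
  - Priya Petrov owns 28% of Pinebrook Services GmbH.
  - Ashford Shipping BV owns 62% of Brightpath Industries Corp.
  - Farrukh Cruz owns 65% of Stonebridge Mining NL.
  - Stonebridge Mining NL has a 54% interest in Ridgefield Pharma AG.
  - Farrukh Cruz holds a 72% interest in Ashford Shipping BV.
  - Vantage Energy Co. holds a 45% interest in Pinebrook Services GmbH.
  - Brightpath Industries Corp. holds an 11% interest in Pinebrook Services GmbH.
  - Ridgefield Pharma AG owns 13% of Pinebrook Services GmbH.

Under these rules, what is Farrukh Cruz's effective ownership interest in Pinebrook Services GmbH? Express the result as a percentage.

By parent–child attribution (R3), Farrukh Cruz is treated as also owning Mateo Cruz's interest in Ashford Shipping BV, giving 72% + 28% = 100%.
By parent–child attribution (R3), Farrukh Cruz is treated as also owning Mateo Cruz's interest in Meridian Textiles S.p.A, giving 27% + 39% = 66%.
Chain via Ashford Shipping BV → Brightpath Industries Corp. (R1): 100% × 62% × 11% = 6.82% of Pinebrook Services GmbH.
Chain via Stonebridge Mining NL → Ridgefield Pharma AG (R1): 65% × 54% × 13% = 4.563% of Pinebrook Services GmbH.
Chain via Meridian Textiles S.p.A. → Vantage Energy Co. (R1): 66% × 83% × 45% = 24.651% of Pinebrook Services GmbH.
Aggregating (R2): 6.82% + 4.563% + 24.651% = 36.034%.

36.034%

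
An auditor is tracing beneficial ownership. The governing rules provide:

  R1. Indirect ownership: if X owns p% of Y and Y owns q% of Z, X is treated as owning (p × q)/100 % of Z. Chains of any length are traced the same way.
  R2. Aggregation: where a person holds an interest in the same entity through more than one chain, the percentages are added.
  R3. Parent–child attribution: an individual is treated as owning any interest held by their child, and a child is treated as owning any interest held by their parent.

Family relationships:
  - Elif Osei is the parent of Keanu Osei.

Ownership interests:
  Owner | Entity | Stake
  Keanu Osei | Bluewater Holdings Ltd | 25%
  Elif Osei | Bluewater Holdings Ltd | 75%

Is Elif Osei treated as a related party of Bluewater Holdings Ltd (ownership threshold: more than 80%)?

By parent–child attribution (R3), Elif Osei is treated as also owning Keanu Osei's interest in Bluewater Holdings Ltd, giving 75% + 25% = 100%.
Direct interest in Bluewater Holdings Ltd: 100%.
100% exceeds the 80% threshold, so Elif is a related party to Bluewater Holdings Ltd.

Yes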